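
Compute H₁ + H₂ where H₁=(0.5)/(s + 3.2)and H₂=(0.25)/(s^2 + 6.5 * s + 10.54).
Parallel: H = H₁ + H₂ = (n₁·d₂ + n₂·d₁)/(d₁·d₂).
n₁·d₂ = 0.5*s^2 + 3.25*s + 5.27. n₂·d₁ = 0.25*s + 0.8. Sum = 0.5*s^2 + 3.5*s + 6.07. d₁·d₂ = s^3 + 9.7*s^2 + 31.34*s + 33.728.
H(s) = (0.5*s^2 + 3.5*s + 6.07)/(s^3 + 9.7*s^2 + 31.34*s + 33.728)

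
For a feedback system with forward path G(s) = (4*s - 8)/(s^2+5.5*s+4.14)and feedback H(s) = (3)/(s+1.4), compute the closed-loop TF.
Closed-loop T = G/(1+GH).
Numerator: G_num * H_den = 4*s^2 - 2.4*s - 11.2.
Denominator: G_den * H_den + G_num * H_num = (s^3 + 6.9*s^2 + 11.84*s + 5.796) + (12*s - 24) = s^3 + 6.9*s^2 + 23.84*s - 18.204.
T(s) = (4*s^2 - 2.4*s - 11.2)/(s^3 + 6.9*s^2 + 23.84*s - 18.204)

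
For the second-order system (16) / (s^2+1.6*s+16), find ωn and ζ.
Standard form: ωn²/(s²+2ζωn·s+ωn²).
const=16=ωn² → ωn=4, s coeff=1.6=2ζωn → ζ=0.2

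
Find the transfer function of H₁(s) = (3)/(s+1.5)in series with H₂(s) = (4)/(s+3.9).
Series: H = H₁ · H₂ = (n₁·n₂)/(d₁·d₂).
Num: n₁·n₂ = 12. Den: d₁·d₂ = s^2 + 5.4*s + 5.85.
H(s) = (12)/(s^2 + 5.4*s + 5.85)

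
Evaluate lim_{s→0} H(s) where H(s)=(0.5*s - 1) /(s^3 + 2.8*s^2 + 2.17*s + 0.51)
DC gain = H(0) = num(0)/den(0) = -1/0.51 = -1.961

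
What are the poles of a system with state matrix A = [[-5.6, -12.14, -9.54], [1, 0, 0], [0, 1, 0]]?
Eigenvalues solve det(λI - A) = 0.
Characteristic polynomial: λ^3 + 5.6*λ^2 + 12.14*λ + 9.54 = 0.
Factor: (λ + 1.8)(λ^2 + 3.8*λ + 5.3) = 0.
Roots: -1.8, -1.9 + 1.3j, -1.9 - 1.3j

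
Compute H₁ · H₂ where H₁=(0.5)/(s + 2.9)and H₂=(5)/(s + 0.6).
Series: H = H₁ · H₂ = (n₁·n₂)/(d₁·d₂).
Num: n₁·n₂ = 2.5. Den: d₁·d₂ = s^2 + 3.5*s + 1.74.
H(s) = (2.5)/(s^2 + 3.5*s + 1.74)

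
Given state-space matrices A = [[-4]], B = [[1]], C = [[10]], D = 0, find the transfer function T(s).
T(s) = C(sI - A)⁻¹B + D.
Characteristic polynomial det(sI - A) = s + 4.
Numerator from C·adj(sI-A)·B + D·det(sI-A) = 10.
T(s) = (10)/(s + 4)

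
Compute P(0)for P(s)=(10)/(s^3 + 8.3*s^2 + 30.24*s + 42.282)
DC gain = P(0) = num(0)/den(0) = 10/42.282 = 0.2365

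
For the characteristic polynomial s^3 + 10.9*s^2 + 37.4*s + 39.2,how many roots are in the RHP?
s^3 + 10.9*s^2 + 37.4*s + 39.2 = (s + 4.9)(s + 4)(s + 2). Poles: -2, -4, -4.9. RHP poles (Re>0): 0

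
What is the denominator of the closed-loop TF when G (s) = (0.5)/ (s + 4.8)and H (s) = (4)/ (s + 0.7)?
Characteristic poly = G_den * H_den + G_num * H_num = (s^2 + 5.5*s + 3.36) + (2) = s^2 + 5.5*s + 5.36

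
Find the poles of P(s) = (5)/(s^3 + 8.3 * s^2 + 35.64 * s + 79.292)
Set denominator = 0: s^3 + 8.3*s^2 + 35.64*s + 79.292 = (s + 4.3)(s^2 + 4*s + 18.44) = 0 → Poles: -2 + 3.8j, -2 - 3.8j, -4.3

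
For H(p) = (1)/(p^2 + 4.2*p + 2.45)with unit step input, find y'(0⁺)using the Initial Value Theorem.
IVT: y'(0⁺) = lim_{p→∞} p²·Y(p) = lim_{p→∞} p·H(p).
deg(num) = 0, deg(den) = 2, relative degree = 2 ≥ 2, so p·H(p) → 0. Initial slope = 0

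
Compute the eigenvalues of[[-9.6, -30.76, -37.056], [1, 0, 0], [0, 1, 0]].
Eigenvalues solve det(λI - A) = 0.
Characteristic polynomial: λ^3 + 9.6*λ^2 + 30.76*λ + 37.056 = 0.
Factor: (λ + 4.8)(λ^2 + 4.8*λ + 7.72) = 0.
Roots: -2.4 + 1.4j, -2.4 - 1.4j, -4.8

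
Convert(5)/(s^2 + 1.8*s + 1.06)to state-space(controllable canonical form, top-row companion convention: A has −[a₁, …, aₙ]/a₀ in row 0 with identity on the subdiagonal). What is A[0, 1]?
Reachable canonical form for den = s^2 + 1.8*s + 1.06: top row of A = -[a₁,a₂,...,aₙ]/a₀, ones on the subdiagonal, zeros elsewhere.
A = [[-1.8, -1.06], [1, 0]].
A[0,1] = -1.06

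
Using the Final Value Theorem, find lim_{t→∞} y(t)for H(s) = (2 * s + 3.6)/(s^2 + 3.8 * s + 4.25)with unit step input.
FVT: lim_{t→∞} y(t) = lim_{s→0} s*Y(s) where Y(s) = H(s)/s.
= lim_{s→0} H(s) = H(0) = num(0)/den(0) = 3.6/4.25 = 0.8471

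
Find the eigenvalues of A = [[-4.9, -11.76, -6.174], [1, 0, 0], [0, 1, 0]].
Eigenvalues solve det(λI - A) = 0.
Characteristic polynomial: λ^3 + 4.9*λ^2 + 11.76*λ + 6.174 = 0.
Factor: (λ + 0.7)(λ^2 + 4.2*λ + 8.82) = 0.
Roots: -0.7, -2.1 + 2.1j, -2.1 - 2.1j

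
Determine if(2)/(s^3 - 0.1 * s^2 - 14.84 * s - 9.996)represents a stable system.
Denominator: s^3 - 0.1*s^2 - 14.84*s - 9.996 = (s - 4.2)(s + 3.4)(s + 0.7). Poles: -0.7, -3.4, 4.2. All Re(p)<0: No (unstable)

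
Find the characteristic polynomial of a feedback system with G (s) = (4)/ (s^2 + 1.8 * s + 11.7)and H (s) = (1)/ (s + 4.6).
Characteristic poly = G_den * H_den + G_num * H_num = (s^3 + 6.4*s^2 + 19.98*s + 53.82) + (4) = s^3 + 6.4*s^2 + 19.98*s + 57.82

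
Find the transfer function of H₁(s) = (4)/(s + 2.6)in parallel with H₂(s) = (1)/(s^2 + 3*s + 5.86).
Parallel: H = H₁ + H₂ = (n₁·d₂ + n₂·d₁)/(d₁·d₂).
n₁·d₂ = 4*s^2 + 12*s + 23.44. n₂·d₁ = s + 2.6. Sum = 4*s^2 + 13*s + 26.04. d₁·d₂ = s^3 + 5.6*s^2 + 13.66*s + 15.236.
H(s) = (4*s^2 + 13*s + 26.04)/(s^3 + 5.6*s^2 + 13.66*s + 15.236)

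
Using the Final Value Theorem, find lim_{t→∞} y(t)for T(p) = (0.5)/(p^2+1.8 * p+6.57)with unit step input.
FVT: lim_{t→∞} y(t) = lim_{p→0} p*Y(p) where Y(p) = T(p)/p.
= lim_{p→0} T(p) = T(0) = num(0)/den(0) = 0.5/6.57 = 0.0761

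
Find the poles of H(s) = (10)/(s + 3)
Set denominator = 0: s + 3 = 0 → Poles: -3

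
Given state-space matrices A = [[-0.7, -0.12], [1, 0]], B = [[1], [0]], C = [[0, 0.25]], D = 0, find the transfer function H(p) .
H(p) = C(pI - A)⁻¹B + D.
Characteristic polynomial det(pI - A) = p^2 + 0.7*p + 0.12.
Numerator from C·adj(pI-A)·B + D·det(pI-A) = 0.25.
H(p) = (0.25)/(p^2 + 0.7*p + 0.12)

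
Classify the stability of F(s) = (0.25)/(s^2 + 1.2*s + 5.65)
Denominator: s^2 + 1.2*s + 5.65. Poles: -0.6 + 2.3j, -0.6 - 2.3j. Stable (all poles in LHP)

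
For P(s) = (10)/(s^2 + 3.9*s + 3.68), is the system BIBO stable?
Denominator: s^2 + 3.9*s + 3.68 = (s + 2.3)(s + 1.6). Poles: -1.6, -2.3. All Re(p)<0: Yes (stable)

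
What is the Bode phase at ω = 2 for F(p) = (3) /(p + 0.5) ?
Substitute p = j*2: F(j2) = 0.352941 - 1.41176j.
∠F(j2) = atan2(Im, Re) = atan2(-1.41176, 0.352941) = -75.96°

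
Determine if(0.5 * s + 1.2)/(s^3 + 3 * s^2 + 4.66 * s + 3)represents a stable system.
Denominator: s^3 + 3*s^2 + 4.66*s + 3 = (s + 1.2)(s^2 + 1.8*s + 2.5). Poles: -0.9 + 1.3j, -0.9 - 1.3j, -1.2. All Re(p)<0: Yes (stable)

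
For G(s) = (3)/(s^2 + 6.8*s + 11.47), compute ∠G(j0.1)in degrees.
Substitute s = j*0.1: G(j0.1) = 0.260862 - 0.0154787j.
∠G(j0.1) = atan2(Im, Re) = atan2(-0.0154787, 0.260862) = -3.40°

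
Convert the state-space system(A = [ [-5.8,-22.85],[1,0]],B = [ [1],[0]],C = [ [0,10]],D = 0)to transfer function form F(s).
F(s) = C(sI - A)⁻¹B + D.
Characteristic polynomial det(sI - A) = s^2 + 5.8*s + 22.85.
Numerator from C·adj(sI-A)·B + D·det(sI-A) = 10.
F(s) = (10)/(s^2 + 5.8*s + 22.85)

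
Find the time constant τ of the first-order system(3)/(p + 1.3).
First-order system: τ = -1/pole. Pole = -1.3. τ = -1/(-1.3) = 0.7692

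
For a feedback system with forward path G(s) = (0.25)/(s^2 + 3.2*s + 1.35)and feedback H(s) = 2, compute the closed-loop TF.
Closed-loop T = G/(1+GH).
Numerator: G_num * H_den = 0.25.
Denominator: G_den * H_den + G_num * H_num = (s^2 + 3.2*s + 1.35) + (0.5) = s^2 + 3.2*s + 1.85.
T(s) = (0.25)/(s^2 + 3.2*s + 1.85)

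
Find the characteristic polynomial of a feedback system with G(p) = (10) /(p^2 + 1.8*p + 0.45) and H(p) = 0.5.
Characteristic poly = G_den * H_den + G_num * H_num = (p^2 + 1.8*p + 0.45) + (5) = p^2 + 1.8*p + 5.45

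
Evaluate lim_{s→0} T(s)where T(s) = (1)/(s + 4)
DC gain = T(0) = num(0)/den(0) = 1/4 = 0.25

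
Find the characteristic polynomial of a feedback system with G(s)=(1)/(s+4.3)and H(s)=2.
Characteristic poly = G_den * H_den + G_num * H_num = (s + 4.3) + (2) = s + 6.3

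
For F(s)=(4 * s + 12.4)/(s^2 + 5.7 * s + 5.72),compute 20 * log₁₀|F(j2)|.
Substitute s = j*2: F(j2) = 0.846595 - 0.959987j.
|F(j2)| = sqrt(Re² + Im²) = 1.28.
20*log₁₀(1.28) = 2.14 dB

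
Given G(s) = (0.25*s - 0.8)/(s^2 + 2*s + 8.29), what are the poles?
Set denominator = 0: s^2 + 2*s + 8.29 = 0 → Poles: -1 + 2.7j, -1 - 2.7j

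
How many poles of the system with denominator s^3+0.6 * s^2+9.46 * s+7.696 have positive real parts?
s^3 + 0.6*s^2 + 9.46*s + 7.696 = (s + 0.8)(s^2 - 0.2*s + 9.62). Poles: -0.8, 0.1 + 3.1j, 0.1 - 3.1j. RHP poles (Re>0): 2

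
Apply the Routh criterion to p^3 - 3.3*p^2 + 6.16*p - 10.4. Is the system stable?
Routh array:
p^3: [1, 6.16]; p^2: [-3.3, -10.4]; p^1: [3.00848]; p^0: [-10.4]
First column: [1, -3.3, 3.00848, -10.4]. Sign changes = 3.
No, unstable (3 RHP root(s))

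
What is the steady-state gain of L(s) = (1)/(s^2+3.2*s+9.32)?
DC gain = L(0) = num(0)/den(0) = 1/9.32 = 0.1073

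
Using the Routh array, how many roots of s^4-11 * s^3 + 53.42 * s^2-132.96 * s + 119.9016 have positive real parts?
Routh array:
s^4: [1, 53.42, 119.9016]; s^3: [-11, -132.96]; s^2: [41.3327, 119.9016]; s^1: [-101.05]; s^0: [119.9016]
First column: [1, -11, 41.3327, -101.05, 119.9016]. Sign changes = RHP roots = 4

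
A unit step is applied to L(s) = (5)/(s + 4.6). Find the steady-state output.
FVT: lim_{t→∞} y(t) = lim_{s→0} s*Y(s) where Y(s) = L(s)/s.
= lim_{s→0} L(s) = L(0) = num(0)/den(0) = 5/4.6 = 1.087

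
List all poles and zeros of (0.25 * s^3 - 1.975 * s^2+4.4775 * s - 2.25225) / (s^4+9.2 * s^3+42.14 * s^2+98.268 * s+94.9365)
Set denominator = 0: s^4 + 9.2*s^3 + 42.14*s^2 + 98.268*s + 94.9365 = (s^2 + 4.4*s + 14.45)(s^2 + 4.8*s + 6.57) = 0 → Poles: -2.2 + 3.1j, -2.2 - 3.1j, -2.4 + 0.9j, -2.4 - 0.9j
Set numerator = 0: 0.25*s^3 - 1.975*s^2 + 4.4775*s - 2.25225 = 0.25*(s - 3.9)(s - 0.7)(s - 3.3) = 0 → Zeros: 0.7, 3.3, 3.9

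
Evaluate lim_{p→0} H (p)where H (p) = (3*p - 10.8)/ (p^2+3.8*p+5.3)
DC gain = H(0) = num(0)/den(0) = -10.8/5.3 = -2.038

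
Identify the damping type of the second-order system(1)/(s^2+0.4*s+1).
Standard form: ωn²/(s²+2ζωn·s+ωn²) gives ωn=1, ζ=0.2.
Underdamped (ζ = 0.2 < 1)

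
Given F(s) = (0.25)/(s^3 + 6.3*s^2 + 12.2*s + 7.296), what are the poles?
Set denominator = 0: s^3 + 6.3*s^2 + 12.2*s + 7.296 = (s + 1.2)(s + 1.9)(s + 3.2) = 0 → Poles: -1.2, -1.9, -3.2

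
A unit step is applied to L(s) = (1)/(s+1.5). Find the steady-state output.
FVT: lim_{t→∞} y(t) = lim_{s→0} s*Y(s) where Y(s) = L(s)/s.
= lim_{s→0} L(s) = L(0) = num(0)/den(0) = 1/1.5 = 0.6667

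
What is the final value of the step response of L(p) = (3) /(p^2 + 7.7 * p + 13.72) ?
FVT: lim_{t→∞} y(t) = lim_{p→0} p*Y(p) where Y(p) = L(p)/p.
= lim_{p→0} L(p) = L(0) = num(0)/den(0) = 3/13.72 = 0.2187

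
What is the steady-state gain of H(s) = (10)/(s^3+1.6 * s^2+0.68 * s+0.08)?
DC gain = H(0) = num(0)/den(0) = 10/0.08 = 125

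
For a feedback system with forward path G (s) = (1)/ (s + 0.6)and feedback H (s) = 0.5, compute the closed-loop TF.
Closed-loop T = G/(1+GH).
Numerator: G_num * H_den = 1.
Denominator: G_den * H_den + G_num * H_num = (s + 0.6) + (0.5) = s + 1.1.
T(s) = (1)/(s + 1.1)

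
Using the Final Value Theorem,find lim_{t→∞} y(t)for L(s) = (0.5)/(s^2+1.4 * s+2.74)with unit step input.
FVT: lim_{t→∞} y(t) = lim_{s→0} s*Y(s) where Y(s) = L(s)/s.
= lim_{s→0} L(s) = L(0) = num(0)/den(0) = 0.5/2.74 = 0.1825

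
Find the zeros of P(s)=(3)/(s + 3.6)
Numerator is a nonzero constant (3) → Zeros: none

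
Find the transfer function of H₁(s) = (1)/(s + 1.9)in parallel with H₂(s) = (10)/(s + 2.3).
Parallel: H = H₁ + H₂ = (n₁·d₂ + n₂·d₁)/(d₁·d₂).
n₁·d₂ = s + 2.3. n₂·d₁ = 10*s + 19. Sum = 11*s + 21.3. d₁·d₂ = s^2 + 4.2*s + 4.37.
H(s) = (11*s + 21.3)/(s^2 + 4.2*s + 4.37)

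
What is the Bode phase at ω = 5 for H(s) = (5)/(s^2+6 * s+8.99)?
Substitute s = j*5: H(j5) = -0.0692282 - 0.129722j.
∠H(j5) = atan2(Im, Re) = atan2(-0.129722, -0.0692282) = -118.09°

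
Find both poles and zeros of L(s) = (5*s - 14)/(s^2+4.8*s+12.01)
Set denominator = 0: s^2 + 4.8*s + 12.01 = 0 → Poles: -2.4 + 2.5j, -2.4 - 2.5j
Set numerator = 0: 5*s - 14 = 0 → Zeros: 2.8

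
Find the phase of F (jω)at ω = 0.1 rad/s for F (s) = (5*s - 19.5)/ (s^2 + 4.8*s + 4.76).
Substitute s = j*0.1: F(j0.1) = -4.05324 + 0.514853j.
∠F(j0.1) = atan2(Im, Re) = atan2(0.514853, -4.05324) = 172.76°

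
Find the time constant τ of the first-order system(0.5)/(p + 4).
First-order system: τ = -1/pole. Pole = -4. τ = -1/(-4) = 0.25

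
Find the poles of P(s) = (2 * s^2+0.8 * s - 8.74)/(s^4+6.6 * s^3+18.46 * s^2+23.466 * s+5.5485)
Set denominator = 0: s^4 + 6.6*s^3 + 18.46*s^2 + 23.466*s + 5.5485 = (s + 0.3)(s + 2.7)(s^2 + 3.6*s + 6.85) = 0 → Poles: -0.3, -1.8 + 1.9j, -1.8 - 1.9j, -2.7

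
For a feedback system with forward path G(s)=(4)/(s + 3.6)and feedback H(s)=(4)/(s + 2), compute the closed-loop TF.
Closed-loop T = G/(1+GH).
Numerator: G_num * H_den = 4*s + 8.
Denominator: G_den * H_den + G_num * H_num = (s^2 + 5.6*s + 7.2) + (16) = s^2 + 5.6*s + 23.2.
T(s) = (4*s + 8)/(s^2 + 5.6*s + 23.2)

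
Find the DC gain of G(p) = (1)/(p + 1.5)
DC gain = G(0) = num(0)/den(0) = 1/1.5 = 0.6667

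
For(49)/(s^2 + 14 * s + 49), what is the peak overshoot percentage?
Standard form: ωn²/(s²+2ζωn·s+ωn²) → ωn = 7, ζ = 1.
ζ ≥ 1, so the response is non-oscillatory: peak overshoot = 0%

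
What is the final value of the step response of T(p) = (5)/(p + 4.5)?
FVT: lim_{t→∞} y(t) = lim_{p→0} p*Y(p) where Y(p) = T(p)/p.
= lim_{p→0} T(p) = T(0) = num(0)/den(0) = 5/4.5 = 1.111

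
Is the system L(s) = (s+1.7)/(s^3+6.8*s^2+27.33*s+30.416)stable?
Denominator: s^3 + 6.8*s^2 + 27.33*s + 30.416 = (s + 1.6)(s^2 + 5.2*s + 19.01). Poles: -1.6, -2.6 + 3.5j, -2.6 - 3.5j. All Re(p)<0: Yes (stable)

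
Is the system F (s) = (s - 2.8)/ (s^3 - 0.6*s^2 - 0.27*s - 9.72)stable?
Denominator: s^3 - 0.6*s^2 - 0.27*s - 9.72 = (s - 2.4)(s^2 + 1.8*s + 4.05). Poles: -0.9 + 1.8j, -0.9 - 1.8j, 2.4. All Re(p)<0: No (unstable)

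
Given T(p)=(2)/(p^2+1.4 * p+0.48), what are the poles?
Set denominator = 0: p^2 + 1.4*p + 0.48 = (p + 0.6)(p + 0.8) = 0 → Poles: -0.6, -0.8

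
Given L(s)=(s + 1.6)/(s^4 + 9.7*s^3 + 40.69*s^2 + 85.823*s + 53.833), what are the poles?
Set denominator = 0: s^4 + 9.7*s^3 + 40.69*s^2 + 85.823*s + 53.833 = (s + 4.1)(s + 1)(s^2 + 4.6*s + 13.13) = 0 → Poles: -1, -2.3 + 2.8j, -2.3 - 2.8j, -4.1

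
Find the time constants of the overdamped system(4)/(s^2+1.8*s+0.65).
Overdamped: real poles at -0.5, -1.3. τ = -1/pole → τ₁ = 2, τ₂ = 0.7692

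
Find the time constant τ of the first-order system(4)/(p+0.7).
First-order system: τ = -1/pole. Pole = -0.7. τ = -1/(-0.7) = 1.429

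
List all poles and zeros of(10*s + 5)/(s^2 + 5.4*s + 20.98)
Set denominator = 0: s^2 + 5.4*s + 20.98 = 0 → Poles: -2.7 + 3.7j, -2.7 - 3.7j
Set numerator = 0: 10*s + 5 = 0 → Zeros: -0.5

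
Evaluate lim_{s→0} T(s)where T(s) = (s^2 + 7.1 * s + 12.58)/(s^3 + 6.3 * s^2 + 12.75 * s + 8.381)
DC gain = T(0) = num(0)/den(0) = 12.58/8.381 = 1.501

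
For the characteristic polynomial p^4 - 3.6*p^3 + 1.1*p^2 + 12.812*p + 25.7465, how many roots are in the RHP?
p^4 - 3.6*p^3 + 1.1*p^2 + 12.812*p + 25.7465 = (p^2 - 5.8*p + 11.65)(p^2 + 2.2*p + 2.21). Poles: -1.1 + 1j, -1.1 - 1j, 2.9 + 1.8j, 2.9 - 1.8j. RHP poles (Re>0): 2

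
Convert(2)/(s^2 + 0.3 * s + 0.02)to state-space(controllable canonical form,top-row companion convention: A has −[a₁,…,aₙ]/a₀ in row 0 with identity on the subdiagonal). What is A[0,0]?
Reachable canonical form for den = s^2 + 0.3*s + 0.02: top row of A = -[a₁,a₂,...,aₙ]/a₀, ones on the subdiagonal, zeros elsewhere.
A = [[-0.3, -0.02], [1, 0]].
A[0,0] = -0.3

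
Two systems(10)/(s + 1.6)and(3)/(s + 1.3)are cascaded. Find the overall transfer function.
Series: H = H₁ · H₂ = (n₁·n₂)/(d₁·d₂).
Num: n₁·n₂ = 30. Den: d₁·d₂ = s^2 + 2.9*s + 2.08.
H(s) = (30)/(s^2 + 2.9*s + 2.08)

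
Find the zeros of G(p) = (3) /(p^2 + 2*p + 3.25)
Numerator is a nonzero constant (3) → Zeros: none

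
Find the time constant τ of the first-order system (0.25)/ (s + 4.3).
First-order system: τ = -1/pole. Pole = -4.3. τ = -1/(-4.3) = 0.2326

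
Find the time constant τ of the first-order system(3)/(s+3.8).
First-order system: τ = -1/pole. Pole = -3.8. τ = -1/(-3.8) = 0.2632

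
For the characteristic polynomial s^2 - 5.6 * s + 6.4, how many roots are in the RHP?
s^2 - 5.6*s + 6.4 = (s - 1.6)(s - 4). Poles: 1.6, 4. RHP poles (Re>0): 2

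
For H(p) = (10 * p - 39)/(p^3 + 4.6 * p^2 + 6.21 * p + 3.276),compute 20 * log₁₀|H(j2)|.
Substitute p = j*2: H(j2) = 2.73183 - 0.524023j.
|H(j2)| = sqrt(Re² + Im²) = 2.782.
20*log₁₀(2.782) = 8.89 dB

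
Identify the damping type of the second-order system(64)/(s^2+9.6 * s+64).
Standard form: ωn²/(s²+2ζωn·s+ωn²) gives ωn=8, ζ=0.6.
Underdamped (ζ = 0.6 < 1)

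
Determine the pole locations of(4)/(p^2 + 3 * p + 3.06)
Set denominator = 0: p^2 + 3*p + 3.06 = 0 → Poles: -1.5 + 0.9j, -1.5 - 0.9j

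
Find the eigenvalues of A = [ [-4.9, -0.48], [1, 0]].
Eigenvalues solve det(λI - A) = 0.
Characteristic polynomial: λ^2 + 4.9*λ + 0.48 = 0.
Factor: (λ + 0.1)(λ + 4.8) = 0.
Roots: -0.1, -4.8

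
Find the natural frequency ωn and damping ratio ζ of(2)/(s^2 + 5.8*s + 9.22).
Underdamped: complex pole -2.9 + 0.9j. ωn = |pole| = 3.036, ζ = -Re(pole)/ωn = 0.9551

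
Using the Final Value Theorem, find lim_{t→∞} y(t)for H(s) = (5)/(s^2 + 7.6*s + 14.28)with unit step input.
FVT: lim_{t→∞} y(t) = lim_{s→0} s*Y(s) where Y(s) = H(s)/s.
= lim_{s→0} H(s) = H(0) = num(0)/den(0) = 5/14.28 = 0.3501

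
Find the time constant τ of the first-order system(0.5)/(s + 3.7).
First-order system: τ = -1/pole. Pole = -3.7. τ = -1/(-3.7) = 0.2703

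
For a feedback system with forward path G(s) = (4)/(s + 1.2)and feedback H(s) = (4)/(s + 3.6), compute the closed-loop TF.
Closed-loop T = G/(1+GH).
Numerator: G_num * H_den = 4*s + 14.4.
Denominator: G_den * H_den + G_num * H_num = (s^2 + 4.8*s + 4.32) + (16) = s^2 + 4.8*s + 20.32.
T(s) = (4*s + 14.4)/(s^2 + 4.8*s + 20.32)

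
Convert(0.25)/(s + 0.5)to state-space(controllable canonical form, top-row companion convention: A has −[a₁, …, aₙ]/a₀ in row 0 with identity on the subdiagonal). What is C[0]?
Reachable canonical form: C = numerator coefficients (right-aligned, zero-padded to length n).
num = 0.25, C = [[0.25]].
C[0] = 0.25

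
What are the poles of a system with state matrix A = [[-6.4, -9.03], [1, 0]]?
Eigenvalues solve det(λI - A) = 0.
Characteristic polynomial: λ^2 + 6.4*λ + 9.03 = 0.
Factor: (λ + 4.3)(λ + 2.1) = 0.
Roots: -2.1, -4.3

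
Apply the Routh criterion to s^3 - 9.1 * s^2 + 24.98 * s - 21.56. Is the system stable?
Routh array:
s^3: [1, 24.98]; s^2: [-9.1, -21.56]; s^1: [22.6108]; s^0: [-21.56]
First column: [1, -9.1, 22.6108, -21.56]. Sign changes = 3.
No, unstable (3 RHP root(s))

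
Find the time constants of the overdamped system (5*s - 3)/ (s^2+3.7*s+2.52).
Overdamped: real poles at -2.8, -0.9. τ = -1/pole → τ₁ = 0.3571, τ₂ = 1.111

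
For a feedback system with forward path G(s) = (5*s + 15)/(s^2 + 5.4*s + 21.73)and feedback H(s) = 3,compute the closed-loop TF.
Closed-loop T = G/(1+GH).
Numerator: G_num * H_den = 5*s + 15.
Denominator: G_den * H_den + G_num * H_num = (s^2 + 5.4*s + 21.73) + (15*s + 45) = s^2 + 20.4*s + 66.73.
T(s) = (5*s + 15)/(s^2 + 20.4*s + 66.73)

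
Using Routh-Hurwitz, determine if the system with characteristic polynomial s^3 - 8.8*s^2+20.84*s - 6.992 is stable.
Routh array:
s^3: [1, 20.84]; s^2: [-8.8, -6.992]; s^1: [20.0455]; s^0: [-6.992]
First column: [1, -8.8, 20.0455, -6.992]. Sign changes = 3.
No, unstable (3 RHP root(s))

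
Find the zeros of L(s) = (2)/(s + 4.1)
Numerator is a nonzero constant (2) → Zeros: none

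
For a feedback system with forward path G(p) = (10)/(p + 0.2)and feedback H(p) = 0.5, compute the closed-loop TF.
Closed-loop T = G/(1+GH).
Numerator: G_num * H_den = 10.
Denominator: G_den * H_den + G_num * H_num = (p + 0.2) + (5) = p + 5.2.
T(p) = (10)/(p + 5.2)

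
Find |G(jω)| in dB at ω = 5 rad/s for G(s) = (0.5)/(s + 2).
Substitute s = j*5: G(j5) = 0.0344828 - 0.0862069j.
|G(j5)| = sqrt(Re² + Im²) = 0.09285.
20*log₁₀(0.09285) = -20.64 dB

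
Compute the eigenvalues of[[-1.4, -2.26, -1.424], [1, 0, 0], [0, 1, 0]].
Eigenvalues solve det(λI - A) = 0.
Characteristic polynomial: λ^3 + 1.4*λ^2 + 2.26*λ + 1.424 = 0.
Factor: (λ + 0.8)(λ^2 + 0.6*λ + 1.78) = 0.
Roots: -0.3 + 1.3j, -0.3 - 1.3j, -0.8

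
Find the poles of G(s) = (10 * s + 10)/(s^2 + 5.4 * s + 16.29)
Set denominator = 0: s^2 + 5.4*s + 16.29 = 0 → Poles: -2.7 + 3j, -2.7 - 3j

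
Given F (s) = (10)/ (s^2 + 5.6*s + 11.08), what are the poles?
Set denominator = 0: s^2 + 5.6*s + 11.08 = 0 → Poles: -2.8 + 1.8j, -2.8 - 1.8j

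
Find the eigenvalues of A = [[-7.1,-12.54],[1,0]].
Eigenvalues solve det(λI - A) = 0.
Characteristic polynomial: λ^2 + 7.1*λ + 12.54 = 0.
Factor: (λ + 3.3)(λ + 3.8) = 0.
Roots: -3.3, -3.8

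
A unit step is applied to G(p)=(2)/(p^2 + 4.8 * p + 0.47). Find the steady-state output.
FVT: lim_{t→∞} y(t) = lim_{p→0} p*Y(p) where Y(p) = G(p)/p.
= lim_{p→0} G(p) = G(0) = num(0)/den(0) = 2/0.47 = 4.255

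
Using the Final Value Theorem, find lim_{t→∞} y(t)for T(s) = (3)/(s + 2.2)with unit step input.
FVT: lim_{t→∞} y(t) = lim_{s→0} s*Y(s) where Y(s) = T(s)/s.
= lim_{s→0} T(s) = T(0) = num(0)/den(0) = 3/2.2 = 1.364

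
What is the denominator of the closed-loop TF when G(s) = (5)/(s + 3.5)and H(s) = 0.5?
Characteristic poly = G_den * H_den + G_num * H_num = (s + 3.5) + (2.5) = s + 6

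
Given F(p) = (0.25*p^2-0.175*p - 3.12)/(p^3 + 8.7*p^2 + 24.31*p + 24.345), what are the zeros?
Set numerator = 0: 0.25*p^2 - 0.175*p - 3.12 = 0.25*(p - 3.9)(p + 3.2) = 0 → Zeros: -3.2, 3.9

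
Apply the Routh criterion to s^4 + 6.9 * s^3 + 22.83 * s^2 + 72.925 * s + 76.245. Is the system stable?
Routh array:
s^4: [1, 22.83, 76.245]; s^3: [6.9, 72.925]; s^2: [12.2612, 76.245]; s^1: [30.0179]; s^0: [76.245]
First column: [1, 6.9, 12.2612, 30.0179, 76.245]. Sign changes = 0.
Yes, stable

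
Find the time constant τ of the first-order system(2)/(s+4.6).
First-order system: τ = -1/pole. Pole = -4.6. τ = -1/(-4.6) = 0.2174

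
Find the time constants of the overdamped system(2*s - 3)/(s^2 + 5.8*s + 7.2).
Overdamped: real poles at -1.8, -4. τ = -1/pole → τ₁ = 0.5556, τ₂ = 0.25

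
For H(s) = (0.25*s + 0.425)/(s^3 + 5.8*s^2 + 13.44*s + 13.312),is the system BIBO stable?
Denominator: s^3 + 5.8*s^2 + 13.44*s + 13.312 = (s + 2.6)(s^2 + 3.2*s + 5.12). Poles: -1.6 + 1.6j, -1.6 - 1.6j, -2.6. All Re(p)<0: Yes (stable)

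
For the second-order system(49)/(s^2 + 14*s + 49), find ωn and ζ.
Standard form: ωn²/(s²+2ζωn·s+ωn²).
const=49=ωn² → ωn=7, s coeff=14=2ζωn → ζ=1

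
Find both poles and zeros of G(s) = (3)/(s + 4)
Set denominator = 0: s + 4 = 0 → Poles: -4
Numerator is a nonzero constant (3) → Zeros: none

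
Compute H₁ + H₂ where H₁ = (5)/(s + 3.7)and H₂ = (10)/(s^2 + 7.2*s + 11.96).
Parallel: H = H₁ + H₂ = (n₁·d₂ + n₂·d₁)/(d₁·d₂).
n₁·d₂ = 5*s^2 + 36*s + 59.8. n₂·d₁ = 10*s + 37. Sum = 5*s^2 + 46*s + 96.8. d₁·d₂ = s^3 + 10.9*s^2 + 38.6*s + 44.252.
H(s) = (5*s^2 + 46*s + 96.8)/(s^3 + 10.9*s^2 + 38.6*s + 44.252)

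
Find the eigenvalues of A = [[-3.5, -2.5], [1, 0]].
Eigenvalues solve det(λI - A) = 0.
Characteristic polynomial: λ^2 + 3.5*λ + 2.5 = 0.
Factor: (λ + 2.5)(λ + 1) = 0.
Roots: -1, -2.5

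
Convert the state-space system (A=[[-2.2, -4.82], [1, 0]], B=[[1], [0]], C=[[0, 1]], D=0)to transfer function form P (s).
P(s) = C(sI - A)⁻¹B + D.
Characteristic polynomial det(sI - A) = s^2 + 2.2*s + 4.82.
Numerator from C·adj(sI-A)·B + D·det(sI-A) = 1.
P(s) = (1)/(s^2 + 2.2*s + 4.82)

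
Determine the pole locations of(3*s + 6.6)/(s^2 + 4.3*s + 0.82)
Set denominator = 0: s^2 + 4.3*s + 0.82 = (s + 0.2)(s + 4.1) = 0 → Poles: -0.2, -4.1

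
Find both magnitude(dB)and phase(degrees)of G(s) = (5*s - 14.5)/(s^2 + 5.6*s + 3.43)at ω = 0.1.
Substitute s = j*0.1: G(j0.1) = -4.10575 + 0.818485j.
|G| = 20*log₁₀(sqrt(Re²+Im²)) = 12.44 dB.
∠G = atan2(Im, Re) = 168.73°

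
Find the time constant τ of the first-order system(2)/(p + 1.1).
First-order system: τ = -1/pole. Pole = -1.1. τ = -1/(-1.1) = 0.9091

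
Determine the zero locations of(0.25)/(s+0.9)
Numerator is a nonzero constant (0.25) → Zeros: none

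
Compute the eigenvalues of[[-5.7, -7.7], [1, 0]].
Eigenvalues solve det(λI - A) = 0.
Characteristic polynomial: λ^2 + 5.7*λ + 7.7 = 0.
Factor: (λ + 2.2)(λ + 3.5) = 0.
Roots: -2.2, -3.5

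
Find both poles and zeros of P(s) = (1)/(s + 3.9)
Set denominator = 0: s + 3.9 = 0 → Poles: -3.9
Numerator is a nonzero constant (1) → Zeros: none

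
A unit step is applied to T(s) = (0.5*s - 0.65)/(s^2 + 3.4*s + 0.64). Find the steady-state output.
FVT: lim_{t→∞} y(t) = lim_{s→0} s*Y(s) where Y(s) = T(s)/s.
= lim_{s→0} T(s) = T(0) = num(0)/den(0) = -0.65/0.64 = -1.016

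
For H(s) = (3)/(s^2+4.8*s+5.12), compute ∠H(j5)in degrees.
Substitute s = j*5: H(j5) = -0.0614077 - 0.074134j.
∠H(j5) = atan2(Im, Re) = atan2(-0.074134, -0.0614077) = -129.64°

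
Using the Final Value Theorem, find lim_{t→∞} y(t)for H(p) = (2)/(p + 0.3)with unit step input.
FVT: lim_{t→∞} y(t) = lim_{p→0} p*Y(p) where Y(p) = H(p)/p.
= lim_{p→0} H(p) = H(0) = num(0)/den(0) = 2/0.3 = 6.667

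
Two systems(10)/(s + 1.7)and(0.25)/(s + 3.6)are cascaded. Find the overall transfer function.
Series: H = H₁ · H₂ = (n₁·n₂)/(d₁·d₂).
Num: n₁·n₂ = 2.5. Den: d₁·d₂ = s^2 + 5.3*s + 6.12.
H(s) = (2.5)/(s^2 + 5.3*s + 6.12)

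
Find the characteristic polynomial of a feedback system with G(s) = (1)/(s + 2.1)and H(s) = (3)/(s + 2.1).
Characteristic poly = G_den * H_den + G_num * H_num = (s^2 + 4.2*s + 4.41) + (3) = s^2 + 4.2*s + 7.41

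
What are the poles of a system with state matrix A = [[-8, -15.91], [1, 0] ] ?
Eigenvalues solve det(λI - A) = 0.
Characteristic polynomial: λ^2 + 8*λ + 15.91 = 0.
Factor: (λ + 4.3)(λ + 3.7) = 0.
Roots: -3.7, -4.3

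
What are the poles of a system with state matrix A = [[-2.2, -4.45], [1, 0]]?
Eigenvalues solve det(λI - A) = 0.
Characteristic polynomial: λ^2 + 2.2*λ + 4.45 = 0.
Roots: -1.1 + 1.8j, -1.1 - 1.8j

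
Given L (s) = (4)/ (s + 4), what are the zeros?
Numerator is a nonzero constant (4) → Zeros: none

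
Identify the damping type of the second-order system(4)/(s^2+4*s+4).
Standard form: ωn²/(s²+2ζωn·s+ωn²) gives ωn=2, ζ=1.
Critically damped (ζ = 1)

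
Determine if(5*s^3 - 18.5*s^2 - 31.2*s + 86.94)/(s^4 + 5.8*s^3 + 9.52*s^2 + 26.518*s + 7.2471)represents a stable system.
Denominator: s^4 + 5.8*s^3 + 9.52*s^2 + 26.518*s + 7.2471 = (s + 4.9)(s + 0.3)(s^2 + 0.6*s + 4.93). Poles: -0.3, -0.3 + 2.2j, -0.3 - 2.2j, -4.9. All Re(p)<0: Yes (stable)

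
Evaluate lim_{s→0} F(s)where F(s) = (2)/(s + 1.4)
DC gain = F(0) = num(0)/den(0) = 2/1.4 = 1.429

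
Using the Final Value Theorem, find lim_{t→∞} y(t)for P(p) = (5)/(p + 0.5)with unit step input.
FVT: lim_{t→∞} y(t) = lim_{p→0} p*Y(p) where Y(p) = P(p)/p.
= lim_{p→0} P(p) = P(0) = num(0)/den(0) = 5/0.5 = 10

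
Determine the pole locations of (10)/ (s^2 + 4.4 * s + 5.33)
Set denominator = 0: s^2 + 4.4*s + 5.33 = 0 → Poles: -2.2 + 0.7j, -2.2 - 0.7j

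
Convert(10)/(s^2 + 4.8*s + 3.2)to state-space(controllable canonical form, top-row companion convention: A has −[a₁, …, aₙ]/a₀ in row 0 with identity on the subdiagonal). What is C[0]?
Reachable canonical form: C = numerator coefficients (right-aligned, zero-padded to length n).
num = 10, C = [[0, 10]].
C[0] = 0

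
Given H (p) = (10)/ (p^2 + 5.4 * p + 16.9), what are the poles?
Set denominator = 0: p^2 + 5.4*p + 16.9 = 0 → Poles: -2.7 + 3.1j, -2.7 - 3.1j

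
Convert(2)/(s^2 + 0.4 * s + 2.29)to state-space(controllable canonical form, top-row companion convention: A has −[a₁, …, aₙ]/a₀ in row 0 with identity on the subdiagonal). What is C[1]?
Reachable canonical form: C = numerator coefficients (right-aligned, zero-padded to length n).
num = 2, C = [[0, 2]].
C[1] = 2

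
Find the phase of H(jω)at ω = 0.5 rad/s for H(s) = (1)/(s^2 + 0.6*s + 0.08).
Substitute s = j*0.5: H(j0.5) = -1.42977 - 2.52313j.
∠H(j0.5) = atan2(Im, Re) = atan2(-2.52313, -1.42977) = -119.54°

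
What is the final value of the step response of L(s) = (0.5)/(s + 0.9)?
FVT: lim_{t→∞} y(t) = lim_{s→0} s*Y(s) where Y(s) = L(s)/s.
= lim_{s→0} L(s) = L(0) = num(0)/den(0) = 0.5/0.9 = 0.5556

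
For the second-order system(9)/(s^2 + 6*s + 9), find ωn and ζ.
Standard form: ωn²/(s²+2ζωn·s+ωn²).
const=9=ωn² → ωn=3, s coeff=6=2ζωn → ζ=1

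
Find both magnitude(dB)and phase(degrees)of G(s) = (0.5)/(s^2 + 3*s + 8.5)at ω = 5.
Substitute s = j*5: G(j5) = -0.0165913 - 0.015083j.
|G| = 20*log₁₀(sqrt(Re²+Im²)) = -32.99 dB.
∠G = atan2(Im, Re) = -137.73°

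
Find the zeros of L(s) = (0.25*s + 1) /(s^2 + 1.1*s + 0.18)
Set numerator = 0: 0.25*s + 1 = 0 → Zeros: -4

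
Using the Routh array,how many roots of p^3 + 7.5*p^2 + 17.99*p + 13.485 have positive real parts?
Routh array:
p^3: [1, 17.99]; p^2: [7.5, 13.485]; p^1: [16.192]; p^0: [13.485]
First column: [1, 7.5, 16.192, 13.485]. Sign changes = RHP roots = 0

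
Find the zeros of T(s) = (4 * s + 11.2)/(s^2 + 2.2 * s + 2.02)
Set numerator = 0: 4*s + 11.2 = 0 → Zeros: -2.8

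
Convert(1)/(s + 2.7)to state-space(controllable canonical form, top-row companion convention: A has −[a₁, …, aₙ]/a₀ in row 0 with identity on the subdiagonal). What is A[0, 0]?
Reachable canonical form for den = s + 2.7: top row of A = -[a₁,a₂,...,aₙ]/a₀, ones on the subdiagonal, zeros elsewhere.
A = [[-2.7]].
A[0,0] = -2.7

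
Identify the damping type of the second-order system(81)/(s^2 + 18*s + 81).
Standard form: ωn²/(s²+2ζωn·s+ωn²) gives ωn=9, ζ=1.
Critically damped (ζ = 1)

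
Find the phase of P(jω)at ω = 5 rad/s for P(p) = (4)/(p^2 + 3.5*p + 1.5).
Substitute p = j*5: P(j5) = -0.109493 - 0.0815376j.
∠P(j5) = atan2(Im, Re) = atan2(-0.0815376, -0.109493) = -143.33°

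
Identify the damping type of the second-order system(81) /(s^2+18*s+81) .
Standard form: ωn²/(s²+2ζωn·s+ωn²) gives ωn=9, ζ=1.
Critically damped (ζ = 1)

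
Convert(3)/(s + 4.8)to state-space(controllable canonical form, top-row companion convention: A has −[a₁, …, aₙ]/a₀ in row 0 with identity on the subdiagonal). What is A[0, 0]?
Reachable canonical form for den = s + 4.8: top row of A = -[a₁,a₂,...,aₙ]/a₀, ones on the subdiagonal, zeros elsewhere.
A = [[-4.8]].
A[0,0] = -4.8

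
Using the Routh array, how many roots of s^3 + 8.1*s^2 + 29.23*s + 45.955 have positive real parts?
Routh array:
s^3: [1, 29.23]; s^2: [8.1, 45.955]; s^1: [23.5565]; s^0: [45.955]
First column: [1, 8.1, 23.5565, 45.955]. Sign changes = RHP roots = 0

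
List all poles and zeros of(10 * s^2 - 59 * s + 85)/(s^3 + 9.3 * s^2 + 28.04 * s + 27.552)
Set denominator = 0: s^3 + 9.3*s^2 + 28.04*s + 27.552 = (s + 2.8)(s + 2.4)(s + 4.1) = 0 → Poles: -2.4, -2.8, -4.1
Set numerator = 0: 10*s^2 - 59*s + 85 = 10*(s - 3.4)(s - 2.5) = 0 → Zeros: 2.5, 3.4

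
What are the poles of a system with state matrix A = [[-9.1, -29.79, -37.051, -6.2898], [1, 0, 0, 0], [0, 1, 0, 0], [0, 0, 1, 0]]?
Eigenvalues solve det(λI - A) = 0.
Characteristic polynomial: λ^4 + 9.1*λ^3 + 29.79*λ^2 + 37.051*λ + 6.2898 = 0.
Factor: (λ + 0.2)(λ + 3.3)(λ^2 + 5.6*λ + 9.53) = 0.
Roots: -0.2, -2.8 + 1.3j, -2.8 - 1.3j, -3.3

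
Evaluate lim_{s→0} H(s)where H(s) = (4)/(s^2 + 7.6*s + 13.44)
DC gain = H(0) = num(0)/den(0) = 4/13.44 = 0.2976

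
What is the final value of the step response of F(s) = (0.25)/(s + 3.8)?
FVT: lim_{t→∞} y(t) = lim_{s→0} s*Y(s) where Y(s) = F(s)/s.
= lim_{s→0} F(s) = F(0) = num(0)/den(0) = 0.25/3.8 = 0.06579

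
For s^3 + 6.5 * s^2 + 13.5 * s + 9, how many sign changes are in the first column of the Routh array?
Routh array:
s^3: [1, 13.5]; s^2: [6.5, 9]; s^1: [12.1154]; s^0: [9]
First column: [1, 6.5, 12.1154, 9]. Sign changes = 0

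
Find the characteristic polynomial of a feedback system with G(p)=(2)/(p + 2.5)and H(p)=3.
Characteristic poly = G_den * H_den + G_num * H_num = (p + 2.5) + (6) = p + 8.5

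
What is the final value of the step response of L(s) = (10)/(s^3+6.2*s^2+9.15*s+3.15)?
FVT: lim_{t→∞} y(t) = lim_{s→0} s*Y(s) where Y(s) = L(s)/s.
= lim_{s→0} L(s) = L(0) = num(0)/den(0) = 10/3.15 = 3.175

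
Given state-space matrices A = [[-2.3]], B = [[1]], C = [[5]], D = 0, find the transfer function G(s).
G(s) = C(sI - A)⁻¹B + D.
Characteristic polynomial det(sI - A) = s + 2.3.
Numerator from C·adj(sI-A)·B + D·det(sI-A) = 5.
G(s) = (5)/(s + 2.3)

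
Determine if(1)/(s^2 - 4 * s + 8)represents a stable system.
Denominator: s^2 - 4*s + 8. Poles: 2 + 2j, 2 - 2j. All Re(p)<0: No (unstable)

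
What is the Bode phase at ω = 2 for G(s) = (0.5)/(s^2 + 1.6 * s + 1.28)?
Substitute s = j*2: G(j2) = -0.0771045 - 0.0907112j.
∠G(j2) = atan2(Im, Re) = atan2(-0.0907112, -0.0771045) = -130.36°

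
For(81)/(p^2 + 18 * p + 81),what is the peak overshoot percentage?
Standard form: ωn²/(p²+2ζωn·p+ωn²) → ωn = 9, ζ = 1.
ζ ≥ 1, so the response is non-oscillatory: peak overshoot = 0%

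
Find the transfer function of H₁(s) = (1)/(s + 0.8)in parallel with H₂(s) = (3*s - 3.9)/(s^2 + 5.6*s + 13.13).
Parallel: H = H₁ + H₂ = (n₁·d₂ + n₂·d₁)/(d₁·d₂).
n₁·d₂ = s^2 + 5.6*s + 13.13. n₂·d₁ = 3*s^2 - 1.5*s - 3.12. Sum = 4*s^2 + 4.1*s + 10.01. d₁·d₂ = s^3 + 6.4*s^2 + 17.61*s + 10.504.
H(s) = (4*s^2 + 4.1*s + 10.01)/(s^3 + 6.4*s^2 + 17.61*s + 10.504)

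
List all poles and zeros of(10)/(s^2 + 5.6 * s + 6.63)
Set denominator = 0: s^2 + 5.6*s + 6.63 = (s + 3.9)(s + 1.7) = 0 → Poles: -1.7, -3.9
Numerator is a nonzero constant (10) → Zeros: none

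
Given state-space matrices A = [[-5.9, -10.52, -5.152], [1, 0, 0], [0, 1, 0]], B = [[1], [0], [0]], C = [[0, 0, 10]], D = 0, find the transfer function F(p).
F(p) = C(pI - A)⁻¹B + D.
Characteristic polynomial det(pI - A) = p^3 + 5.9*p^2 + 10.52*p + 5.152.
Numerator from C·adj(pI-A)·B + D·det(pI-A) = 10.
F(p) = (10)/(p^3 + 5.9*p^2 + 10.52*p + 5.152)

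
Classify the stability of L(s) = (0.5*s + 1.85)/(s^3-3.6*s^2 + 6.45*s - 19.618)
Denominator: s^3 - 3.6*s^2 + 6.45*s - 19.618 = (s - 3.4)(s^2 - 0.2*s + 5.77). Poles: 0.1 + 2.4j, 0.1 - 2.4j, 3.4. Unstable (3 pole(s) in RHP)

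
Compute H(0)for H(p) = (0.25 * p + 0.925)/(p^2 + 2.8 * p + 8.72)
DC gain = H(0) = num(0)/den(0) = 0.925/8.72 = 0.1061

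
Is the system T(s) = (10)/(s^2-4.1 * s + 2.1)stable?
Denominator: s^2 - 4.1*s + 2.1 = (s - 0.6)(s - 3.5). Poles: 0.6, 3.5. All Re(p)<0: No (unstable)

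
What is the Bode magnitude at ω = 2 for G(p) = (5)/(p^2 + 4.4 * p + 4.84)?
Substitute p = j*2: G(j2) = 0.0537458 - 0.563052j.
|G(j2)| = sqrt(Re² + Im²) = 0.5656.
20*log₁₀(0.5656) = -4.95 dB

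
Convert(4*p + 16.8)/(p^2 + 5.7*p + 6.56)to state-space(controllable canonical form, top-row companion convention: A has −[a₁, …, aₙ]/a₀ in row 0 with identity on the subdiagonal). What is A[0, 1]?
Reachable canonical form for den = p^2 + 5.7*p + 6.56: top row of A = -[a₁,a₂,...,aₙ]/a₀, ones on the subdiagonal, zeros elsewhere.
A = [[-5.7, -6.56], [1, 0]].
A[0,1] = -6.56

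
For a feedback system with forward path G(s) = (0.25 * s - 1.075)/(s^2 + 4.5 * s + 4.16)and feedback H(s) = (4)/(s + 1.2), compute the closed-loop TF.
Closed-loop T = G/(1+GH).
Numerator: G_num * H_den = 0.25*s^2 - 0.775*s - 1.29.
Denominator: G_den * H_den + G_num * H_num = (s^3 + 5.7*s^2 + 9.56*s + 4.992) + (s - 4.3) = s^3 + 5.7*s^2 + 10.56*s + 0.692.
T(s) = (0.25*s^2 - 0.775*s - 1.29)/(s^3 + 5.7*s^2 + 10.56*s + 0.692)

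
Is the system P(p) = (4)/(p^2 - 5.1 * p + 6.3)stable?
Denominator: p^2 - 5.1*p + 6.3 = (p - 3)(p - 2.1). Poles: 2.1, 3. All Re(p)<0: No (unstable)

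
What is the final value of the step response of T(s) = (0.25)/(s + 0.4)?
FVT: lim_{t→∞} y(t) = lim_{s→0} s*Y(s) where Y(s) = T(s)/s.
= lim_{s→0} T(s) = T(0) = num(0)/den(0) = 0.25/0.4 = 0.625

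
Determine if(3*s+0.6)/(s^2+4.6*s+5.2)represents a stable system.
Denominator: s^2 + 4.6*s + 5.2 = (s + 2)(s + 2.6). Poles: -2, -2.6. All Re(p)<0: Yes (stable)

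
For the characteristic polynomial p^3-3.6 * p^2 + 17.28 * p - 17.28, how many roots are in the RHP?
p^3 - 3.6*p^2 + 17.28*p - 17.28 = (p - 1.2)(p^2 - 2.4*p + 14.4). Poles: 1.2, 1.2 + 3.6j, 1.2 - 3.6j. RHP poles (Re>0): 3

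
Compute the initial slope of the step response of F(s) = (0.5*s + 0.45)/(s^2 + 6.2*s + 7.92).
IVT: y'(0⁺) = lim_{s→∞} s²·Y(s) = lim_{s→∞} s·F(s).
deg(num) = 1, deg(den) = 2, relative degree = 1, so s·F(s) → (leading num)/(leading den) = 0.5/1 = 0.5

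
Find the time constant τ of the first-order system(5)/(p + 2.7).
First-order system: τ = -1/pole. Pole = -2.7. τ = -1/(-2.7) = 0.3704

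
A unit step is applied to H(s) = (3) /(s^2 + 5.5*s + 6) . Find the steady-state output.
FVT: lim_{t→∞} y(t) = lim_{s→0} s*Y(s) where Y(s) = H(s)/s.
= lim_{s→0} H(s) = H(0) = num(0)/den(0) = 3/6 = 0.5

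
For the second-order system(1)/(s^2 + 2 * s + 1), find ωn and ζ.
Standard form: ωn²/(s²+2ζωn·s+ωn²).
const=1=ωn² → ωn=1, s coeff=2=2ζωn → ζ=1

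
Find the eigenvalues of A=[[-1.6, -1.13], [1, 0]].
Eigenvalues solve det(λI - A) = 0.
Characteristic polynomial: λ^2 + 1.6*λ + 1.13 = 0.
Roots: -0.8 + 0.7j, -0.8 - 0.7j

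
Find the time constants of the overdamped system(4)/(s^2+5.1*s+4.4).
Overdamped: real poles at -1.1, -4. τ = -1/pole → τ₁ = 0.9091, τ₂ = 0.25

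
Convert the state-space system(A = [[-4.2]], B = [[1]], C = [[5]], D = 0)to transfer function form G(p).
G(p) = C(pI - A)⁻¹B + D.
Characteristic polynomial det(pI - A) = p + 4.2.
Numerator from C·adj(pI-A)·B + D·det(pI-A) = 5.
G(p) = (5)/(p + 4.2)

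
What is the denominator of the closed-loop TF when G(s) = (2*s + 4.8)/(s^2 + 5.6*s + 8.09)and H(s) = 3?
Characteristic poly = G_den * H_den + G_num * H_num = (s^2 + 5.6*s + 8.09) + (6*s + 14.4) = s^2 + 11.6*s + 22.49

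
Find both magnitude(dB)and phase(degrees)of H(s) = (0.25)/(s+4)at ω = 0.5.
Substitute s = j*0.5: H(j0.5) = 0.0615385 - 0.00769231j.
|H| = 20*log₁₀(sqrt(Re²+Im²)) = -24.15 dB.
∠H = atan2(Im, Re) = -7.13°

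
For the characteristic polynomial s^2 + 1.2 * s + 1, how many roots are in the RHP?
Poles: -0.6 + 0.8j, -0.6 - 0.8j. RHP poles (Re>0): 0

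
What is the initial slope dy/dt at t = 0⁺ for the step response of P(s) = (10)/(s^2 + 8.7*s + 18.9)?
IVT: y'(0⁺) = lim_{s→∞} s²·Y(s) = lim_{s→∞} s·P(s).
deg(num) = 0, deg(den) = 2, relative degree = 2 ≥ 2, so s·P(s) → 0. Initial slope = 0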